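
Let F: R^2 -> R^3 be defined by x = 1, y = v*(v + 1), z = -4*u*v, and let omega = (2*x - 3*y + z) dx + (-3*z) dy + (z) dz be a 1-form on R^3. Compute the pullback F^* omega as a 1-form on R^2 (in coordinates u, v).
F^* omega = (16*u*v^2) du + (4*u*v*(4*u + 6*v + 3)) dv

Using F^*(f dg) = (f ∘ F) d(g ∘ F), substitute each coordinate x_i by F_i(u, v) in f_i, and replace dx_i by d F_i = (∂F_i/∂u) du + (∂F_i/∂v) dv.
  For the x component: f_1(F) = -4*u*v - 3*v^2 - 3*v + 2; d F_1 = (0) du + (0) dv
  For the y component: f_2(F) = 12*u*v; d F_2 = (0) du + (2*v + 1) dv
  For the z component: f_3(F) = -4*u*v; d F_3 = (-4*v) du + (-4*u) dv
Combining and collecting du, dv coefficients:
  coeff of du: 16*u*v^2
  coeff of dv: 4*u*v*(4*u + 6*v + 3)
F^* omega = (16*u*v^2) du + (4*u*v*(4*u + 6*v + 3)) dv.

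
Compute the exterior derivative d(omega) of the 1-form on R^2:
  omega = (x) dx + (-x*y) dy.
d(omega) = (-y) dx ∧ dy

For a 1-form omega = sum_i f_i dx_i, the exterior derivative is
  d(omega) = sum_{i < j} (∂f_j/∂x_i - ∂f_i/∂x_j) dx_i ∧ dx_j.
  coefficient of dx ∧ dy: ∂f_2/∂x - ∂f_1/∂y = ∂(-x*y)/∂x - ∂(x)/∂y = -y
Assembling: d(omega) = (-y) dx ∧ dy.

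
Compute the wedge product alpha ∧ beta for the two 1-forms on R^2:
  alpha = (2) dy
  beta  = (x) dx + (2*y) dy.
alpha ∧ beta = (-2*x) dx ∧ dy

Distribute the wedge, using dx_i ∧ dx_j = -dx_j ∧ dx_i and dx_i ∧ dx_i = 0. For each pair (i, j) with i < j, the coefficient of dx_i ∧ dx_j in alpha ∧ beta is (alpha_i * beta_j - alpha_j * beta_i). Collecting: alpha ∧ beta = (-2*x) dx ∧ dy.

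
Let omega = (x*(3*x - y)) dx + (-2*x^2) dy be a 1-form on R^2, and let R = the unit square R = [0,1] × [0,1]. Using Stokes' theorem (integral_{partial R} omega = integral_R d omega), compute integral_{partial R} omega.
integral_(partial R) omega = -3/2

Stokes: integral_partial_R omega = integral_R d omega with d omega = (∂Q/∂x - ∂P/∂y) dx ∧ dy.
  ∂Q/∂x = -4*x
  ∂P/∂y = -x
  integrand = ∂Q/∂x - ∂P/∂y = -3*x.
Integrating over R: integral_0^1 integral_0^1 (-3*x) dx dy = -3/2.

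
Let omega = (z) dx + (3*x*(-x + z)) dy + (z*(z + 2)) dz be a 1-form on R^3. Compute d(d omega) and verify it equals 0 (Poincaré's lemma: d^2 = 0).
d(d omega) = 0

Step 1: d omega = sum_{i<j} (∂f_j/∂x_i - ∂f_i/∂x_j) dx_i ∧ dx_j:
  coeff of dx ∧ dy: -6*x + 3*z
  coeff of dx ∧ dz: -1
  coeff of dy ∧ dz: -3*x
Step 2: Apply d again to each 2-form coefficient. The only possible 3-form in R^3 is dx ∧ dy ∧ dz, with coefficient
  ∂(coeff of dy∧dz)/∂x - ∂(coeff of dx∧dz)/∂y + ∂(coeff of dx∧dy)/∂z
  = ∂/∂x (-3*x) - ∂/∂y (-1) + ∂/∂z (-6*x + 3*z).
Each of these terms simplifies to sums of mixed partials that cancel in pairs. The result is 0 (by equality of mixed partials for smooth functions — Schwarz / Clairaut).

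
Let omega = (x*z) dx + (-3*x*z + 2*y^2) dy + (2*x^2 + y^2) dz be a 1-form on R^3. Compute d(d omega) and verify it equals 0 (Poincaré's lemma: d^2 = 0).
d(d omega) = 0

Step 1: d omega = sum_{i<j} (∂f_j/∂x_i - ∂f_i/∂x_j) dx_i ∧ dx_j:
  coeff of dx ∧ dy: -3*z
  coeff of dx ∧ dz: 3*x
  coeff of dy ∧ dz: 3*x + 2*y
Step 2: Apply d again to each 2-form coefficient. The only possible 3-form in R^3 is dx ∧ dy ∧ dz, with coefficient
  ∂(coeff of dy∧dz)/∂x - ∂(coeff of dx∧dz)/∂y + ∂(coeff of dx∧dy)/∂z
  = ∂/∂x (3*x + 2*y) - ∂/∂y (3*x) + ∂/∂z (-3*z).
Each of these terms simplifies to sums of mixed partials that cancel in pairs. The result is 0 (by equality of mixed partials for smooth functions — Schwarz / Clairaut).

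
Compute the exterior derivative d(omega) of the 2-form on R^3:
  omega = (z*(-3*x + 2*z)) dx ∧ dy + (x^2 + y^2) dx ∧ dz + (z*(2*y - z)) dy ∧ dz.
d(omega) = (-3*x - 2*y + 4*z) dx ∧ dy ∧ dz

For a 2-form omega = sum_{i<j} g_{ij} dx_i ∧ dx_j, the exterior derivative is
  d(omega) = sum_{i<j} d(g_{ij}) ∧ dx_i ∧ dx_j = sum_{i<j, k} (∂g_{ij}/∂x_k) dx_k ∧ dx_i ∧ dx_j.
Expand each term, using dx_k ∧ dx_i ∧ dx_j = sgn(permutation) dx_{(a)} ∧ dx_{(b)} ∧ dx_{(c)} with (a < b < c) sorted:
  d(z*(-3*x + 2*z)) includes (∂/∂z)(z*(-3*x + 2*z)) dz = (-3*x + 4*z) dz, which multiplied by dx ∧ dy gives (-3*x + 4*z) dx ∧ dy ∧ dz
  d(x^2 + y^2) includes (∂/∂y)(x^2 + y^2) dy = (2*y) dy, which multiplied by dx ∧ dz gives (-2*y) dx ∧ dy ∧ dz
Collecting like 3-forms: d(omega) = (-3*x - 2*y + 4*z) dx ∧ dy ∧ dz.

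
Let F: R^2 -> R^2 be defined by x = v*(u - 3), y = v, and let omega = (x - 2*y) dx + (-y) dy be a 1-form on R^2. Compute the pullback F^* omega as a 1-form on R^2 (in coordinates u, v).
F^* omega = (v^2*(u - 5)) du + (v*(u^2 - 8*u + 14)) dv

Using F^*(f dg) = (f ∘ F) d(g ∘ F), substitute each coordinate x_i by F_i(u, v) in f_i, and replace dx_i by d F_i = (∂F_i/∂u) du + (∂F_i/∂v) dv.
  For the x component: f_1(F) = v*(u - 5); d F_1 = (v) du + (u - 3) dv
  For the y component: f_2(F) = -v; d F_2 = (0) du + (1) dv
Combining and collecting du, dv coefficients:
  coeff of du: v^2*(u - 5)
  coeff of dv: v*(u^2 - 8*u + 14)
F^* omega = (v^2*(u - 5)) du + (v*(u^2 - 8*u + 14)) dv.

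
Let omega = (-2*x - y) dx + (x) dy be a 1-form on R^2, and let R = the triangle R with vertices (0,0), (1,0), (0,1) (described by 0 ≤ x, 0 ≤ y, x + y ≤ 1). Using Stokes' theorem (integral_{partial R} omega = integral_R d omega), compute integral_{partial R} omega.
integral_(partial R) omega = 1

Stokes: integral_partial_R omega = integral_R d omega with d omega = (∂Q/∂x - ∂P/∂y) dx ∧ dy.
  ∂Q/∂x = 1
  ∂P/∂y = -1
  integrand = ∂Q/∂x - ∂P/∂y = 2.
Integrating over R: integral_0^1 integral_0^{1-x} (2) dy dx = 1.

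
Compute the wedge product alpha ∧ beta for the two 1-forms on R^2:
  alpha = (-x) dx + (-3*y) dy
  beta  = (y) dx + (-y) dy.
alpha ∧ beta = (y*(x + 3*y)) dx ∧ dy

Distribute the wedge, using dx_i ∧ dx_j = -dx_j ∧ dx_i and dx_i ∧ dx_i = 0. For each pair (i, j) with i < j, the coefficient of dx_i ∧ dx_j in alpha ∧ beta is (alpha_i * beta_j - alpha_j * beta_i). Collecting: alpha ∧ beta = (y*(x + 3*y)) dx ∧ dy.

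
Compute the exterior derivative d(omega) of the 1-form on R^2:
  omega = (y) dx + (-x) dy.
d(omega) = (-2) dx ∧ dy

For a 1-form omega = sum_i f_i dx_i, the exterior derivative is
  d(omega) = sum_{i < j} (∂f_j/∂x_i - ∂f_i/∂x_j) dx_i ∧ dx_j.
  coefficient of dx ∧ dy: ∂f_2/∂x - ∂f_1/∂y = ∂(-x)/∂x - ∂(y)/∂y = -2
Assembling: d(omega) = (-2) dx ∧ dy.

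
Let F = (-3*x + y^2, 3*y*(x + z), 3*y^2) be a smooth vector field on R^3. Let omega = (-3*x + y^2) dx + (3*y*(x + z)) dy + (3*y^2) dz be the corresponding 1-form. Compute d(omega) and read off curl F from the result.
d(omega) = (3*y) dy ∧ dz + (0) dz ∧ dx + (y) dx ∧ dy; curl F = (3*y, 0, y)

d omega = sum_{i<j} (∂f_j/∂x_i - ∂f_i/∂x_j) dx_i ∧ dx_j. Under the identification (dy ∧ dz, dz ∧ dx, dx ∧ dy) ↔ (e_x, e_y, e_z), the coefficients are exactly the components of curl F. Compute:
  ∂R/∂y - ∂Q/∂z = (6*y) - (3*y) = 3*y
  ∂P/∂z - ∂R/∂x = (0) - (0) = 0
  ∂Q/∂x - ∂P/∂y = (3*y) - (2*y) = y.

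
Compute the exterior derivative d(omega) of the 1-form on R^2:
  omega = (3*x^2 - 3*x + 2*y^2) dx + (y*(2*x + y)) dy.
d(omega) = (-2*y) dx ∧ dy

For a 1-form omega = sum_i f_i dx_i, the exterior derivative is
  d(omega) = sum_{i < j} (∂f_j/∂x_i - ∂f_i/∂x_j) dx_i ∧ dx_j.
  coefficient of dx ∧ dy: ∂f_2/∂x - ∂f_1/∂y = ∂(y*(2*x + y))/∂x - ∂(3*x^2 - 3*x + 2*y^2)/∂y = -2*y
Assembling: d(omega) = (-2*y) dx ∧ dy.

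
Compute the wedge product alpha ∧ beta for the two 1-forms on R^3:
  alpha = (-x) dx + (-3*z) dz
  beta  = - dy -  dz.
alpha ∧ beta = (x) dx ∧ dy + (x) dx ∧ dz + (-3*z) dy ∧ dz

Distribute the wedge, using dx_i ∧ dx_j = -dx_j ∧ dx_i and dx_i ∧ dx_i = 0. For each pair (i, j) with i < j, the coefficient of dx_i ∧ dx_j in alpha ∧ beta is (alpha_i * beta_j - alpha_j * beta_i). Collecting: alpha ∧ beta = (x) dx ∧ dy + (x) dx ∧ dz + (-3*z) dy ∧ dz.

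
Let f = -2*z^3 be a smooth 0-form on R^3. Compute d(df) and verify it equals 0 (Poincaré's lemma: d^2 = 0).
d(df) = 0

Step 1: df = sum_i (∂f/∂x_i) dx_i = (0) dx + (0) dy + (-6*z^2) dz.
Step 2: Apply d again. Using the 1-form formula, the coefficient of dx ∧ dy in d(df) is ∂^2 f/∂x ∂y - ∂^2 f/∂y ∂x = (0) - (0) = 0 (equality of mixed partials for smooth f).
Similarly for dx ∧ dz and dy ∧ dz — all coefficients vanish. So d(df) = 0.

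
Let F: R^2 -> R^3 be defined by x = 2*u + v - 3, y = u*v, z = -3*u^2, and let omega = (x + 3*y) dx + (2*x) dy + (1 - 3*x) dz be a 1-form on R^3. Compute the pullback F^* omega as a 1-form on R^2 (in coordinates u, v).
F^* omega = (36*u^2 + 28*u*v - 56*u + 2*v^2 - 4*v - 6) du + (4*u^2 + 5*u*v - 4*u + v - 3) dv

Using F^*(f dg) = (f ∘ F) d(g ∘ F), substitute each coordinate x_i by F_i(u, v) in f_i, and replace dx_i by d F_i = (∂F_i/∂u) du + (∂F_i/∂v) dv.
  For the x component: f_1(F) = 3*u*v + 2*u + v - 3; d F_1 = (2) du + (1) dv
  For the y component: f_2(F) = 4*u + 2*v - 6; d F_2 = (v) du + (u) dv
  For the z component: f_3(F) = -6*u - 3*v + 10; d F_3 = (-6*u) du + (0) dv
Combining and collecting du, dv coefficients:
  coeff of du: 36*u^2 + 28*u*v - 56*u + 2*v^2 - 4*v - 6
  coeff of dv: 4*u^2 + 5*u*v - 4*u + v - 3
F^* omega = (36*u^2 + 28*u*v - 56*u + 2*v^2 - 4*v - 6) du + (4*u^2 + 5*u*v - 4*u + v - 3) dv.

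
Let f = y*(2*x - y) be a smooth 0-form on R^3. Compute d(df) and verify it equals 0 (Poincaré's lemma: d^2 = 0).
d(df) = 0

Step 1: df = sum_i (∂f/∂x_i) dx_i = (2*y) dx + (2*x - 2*y) dy + (0) dz.
Step 2: Apply d again. Using the 1-form formula, the coefficient of dx ∧ dy in d(df) is ∂^2 f/∂x ∂y - ∂^2 f/∂y ∂x = (2) - (2) = 0 (equality of mixed partials for smooth f).
Similarly for dx ∧ dz and dy ∧ dz — all coefficients vanish. So d(df) = 0.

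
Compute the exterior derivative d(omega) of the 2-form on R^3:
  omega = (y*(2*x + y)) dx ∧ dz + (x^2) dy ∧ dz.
d(omega) = (-2*y) dx ∧ dy ∧ dz

For a 2-form omega = sum_{i<j} g_{ij} dx_i ∧ dx_j, the exterior derivative is
  d(omega) = sum_{i<j} d(g_{ij}) ∧ dx_i ∧ dx_j = sum_{i<j, k} (∂g_{ij}/∂x_k) dx_k ∧ dx_i ∧ dx_j.
Expand each term, using dx_k ∧ dx_i ∧ dx_j = sgn(permutation) dx_{(a)} ∧ dx_{(b)} ∧ dx_{(c)} with (a < b < c) sorted:
  d(y*(2*x + y)) includes (∂/∂y)(y*(2*x + y)) dy = (2*x + 2*y) dy, which multiplied by dx ∧ dz gives (-2*x - 2*y) dx ∧ dy ∧ dz
  d(x^2) includes (∂/∂x)(x^2) dx = (2*x) dx, which multiplied by dy ∧ dz gives (2*x) dx ∧ dy ∧ dz
Collecting like 3-forms: d(omega) = (-2*y) dx ∧ dy ∧ dz.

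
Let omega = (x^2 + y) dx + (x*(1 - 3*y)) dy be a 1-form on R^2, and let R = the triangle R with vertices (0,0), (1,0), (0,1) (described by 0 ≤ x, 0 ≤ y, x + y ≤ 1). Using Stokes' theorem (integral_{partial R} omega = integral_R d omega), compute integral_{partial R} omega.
integral_(partial R) omega = -1/2

Stokes: integral_partial_R omega = integral_R d omega with d omega = (∂Q/∂x - ∂P/∂y) dx ∧ dy.
  ∂Q/∂x = 1 - 3*y
  ∂P/∂y = 1
  integrand = ∂Q/∂x - ∂P/∂y = -3*y.
Integrating over R: integral_0^1 integral_0^{1-x} (-3*y) dy dx = -1/2.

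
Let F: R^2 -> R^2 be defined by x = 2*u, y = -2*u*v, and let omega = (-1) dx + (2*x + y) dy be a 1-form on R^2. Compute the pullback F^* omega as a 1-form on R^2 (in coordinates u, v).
F^* omega = (4*u*v^2 - 8*u*v - 2) du + (4*u^2*(v - 2)) dv

Using F^*(f dg) = (f ∘ F) d(g ∘ F), substitute each coordinate x_i by F_i(u, v) in f_i, and replace dx_i by d F_i = (∂F_i/∂u) du + (∂F_i/∂v) dv.
  For the x component: f_1(F) = -1; d F_1 = (2) du + (0) dv
  For the y component: f_2(F) = 2*u*(2 - v); d F_2 = (-2*v) du + (-2*u) dv
Combining and collecting du, dv coefficients:
  coeff of du: 4*u*v^2 - 8*u*v - 2
  coeff of dv: 4*u^2*(v - 2)
F^* omega = (4*u*v^2 - 8*u*v - 2) du + (4*u^2*(v - 2)) dv.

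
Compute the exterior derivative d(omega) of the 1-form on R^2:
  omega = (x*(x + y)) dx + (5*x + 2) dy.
d(omega) = (5 - x) dx ∧ dy

For a 1-form omega = sum_i f_i dx_i, the exterior derivative is
  d(omega) = sum_{i < j} (∂f_j/∂x_i - ∂f_i/∂x_j) dx_i ∧ dx_j.
  coefficient of dx ∧ dy: ∂f_2/∂x - ∂f_1/∂y = ∂(5*x + 2)/∂x - ∂(x*(x + y))/∂y = 5 - x
Assembling: d(omega) = (5 - x) dx ∧ dy.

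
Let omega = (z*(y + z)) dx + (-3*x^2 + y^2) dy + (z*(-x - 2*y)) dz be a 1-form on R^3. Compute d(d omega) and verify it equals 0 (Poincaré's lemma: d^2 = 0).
d(d omega) = 0

Step 1: d omega = sum_{i<j} (∂f_j/∂x_i - ∂f_i/∂x_j) dx_i ∧ dx_j:
  coeff of dx ∧ dy: -6*x - z
  coeff of dx ∧ dz: -y - 3*z
  coeff of dy ∧ dz: -2*z
Step 2: Apply d again to each 2-form coefficient. The only possible 3-form in R^3 is dx ∧ dy ∧ dz, with coefficient
  ∂(coeff of dy∧dz)/∂x - ∂(coeff of dx∧dz)/∂y + ∂(coeff of dx∧dy)/∂z
  = ∂/∂x (-2*z) - ∂/∂y (-y - 3*z) + ∂/∂z (-6*x - z).
Each of these terms simplifies to sums of mixed partials that cancel in pairs. The result is 0 (by equality of mixed partials for smooth functions — Schwarz / Clairaut).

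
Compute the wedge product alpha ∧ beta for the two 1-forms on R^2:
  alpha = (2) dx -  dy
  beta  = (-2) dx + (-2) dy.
alpha ∧ beta = (-6) dx ∧ dy

Distribute the wedge, using dx_i ∧ dx_j = -dx_j ∧ dx_i and dx_i ∧ dx_i = 0. For each pair (i, j) with i < j, the coefficient of dx_i ∧ dx_j in alpha ∧ beta is (alpha_i * beta_j - alpha_j * beta_i). Collecting: alpha ∧ beta = (-6) dx ∧ dy.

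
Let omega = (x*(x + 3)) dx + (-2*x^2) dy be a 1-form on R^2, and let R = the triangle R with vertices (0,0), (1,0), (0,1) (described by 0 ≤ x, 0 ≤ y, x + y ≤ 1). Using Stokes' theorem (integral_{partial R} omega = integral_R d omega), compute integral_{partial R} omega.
integral_(partial R) omega = -2/3

Stokes: integral_partial_R omega = integral_R d omega with d omega = (∂Q/∂x - ∂P/∂y) dx ∧ dy.
  ∂Q/∂x = -4*x
  ∂P/∂y = 0
  integrand = ∂Q/∂x - ∂P/∂y = -4*x.
Integrating over R: integral_0^1 integral_0^{1-x} (-4*x) dy dx = -2/3.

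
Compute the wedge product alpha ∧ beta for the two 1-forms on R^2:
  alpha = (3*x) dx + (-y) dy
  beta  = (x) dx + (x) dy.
alpha ∧ beta = (x*(3*x + y)) dx ∧ dy

Distribute the wedge, using dx_i ∧ dx_j = -dx_j ∧ dx_i and dx_i ∧ dx_i = 0. For each pair (i, j) with i < j, the coefficient of dx_i ∧ dx_j in alpha ∧ beta is (alpha_i * beta_j - alpha_j * beta_i). Collecting: alpha ∧ beta = (x*(3*x + y)) dx ∧ dy.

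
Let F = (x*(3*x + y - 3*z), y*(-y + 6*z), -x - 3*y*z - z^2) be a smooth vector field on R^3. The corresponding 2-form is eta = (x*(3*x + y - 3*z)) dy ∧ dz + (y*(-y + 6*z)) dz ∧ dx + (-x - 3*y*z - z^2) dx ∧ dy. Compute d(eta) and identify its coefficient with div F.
d(eta) = (6*x - 4*y + z) dx ∧ dy ∧ dz; div F = 6*x - 4*y + z

For a 2-form in R^3 of the form above, applying d gives a 3-form with coefficient ∂P/∂x + ∂Q/∂y + ∂R/∂z:
  ∂P/∂x = 6*x + y - 3*z
  ∂Q/∂y = -2*y + 6*z
  ∂R/∂z = -3*y - 2*z
Sum = 6*x - 4*y + z, which is exactly div F.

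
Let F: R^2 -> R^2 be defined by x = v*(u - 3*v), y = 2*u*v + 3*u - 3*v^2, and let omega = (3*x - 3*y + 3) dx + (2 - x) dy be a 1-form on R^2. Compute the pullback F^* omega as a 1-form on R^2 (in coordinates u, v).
F^* omega = (-5*u*v^2 - 12*u*v + 6*v^3 + 9*v^2 + 7*v + 6) du + (-5*u^2*v - 9*u^2 + 30*u*v^2 + 54*u*v + 7*u - 18*v^3 - 30*v) dv

Using F^*(f dg) = (f ∘ F) d(g ∘ F), substitute each coordinate x_i by F_i(u, v) in f_i, and replace dx_i by d F_i = (∂F_i/∂u) du + (∂F_i/∂v) dv.
  For the x component: f_1(F) = -3*u*v - 9*u + 3; d F_1 = (v) du + (u - 6*v) dv
  For the y component: f_2(F) = -u*v + 3*v^2 + 2; d F_2 = (2*v + 3) du + (2*u - 6*v) dv
Combining and collecting du, dv coefficients:
  coeff of du: -5*u*v^2 - 12*u*v + 6*v^3 + 9*v^2 + 7*v + 6
  coeff of dv: -5*u^2*v - 9*u^2 + 30*u*v^2 + 54*u*v + 7*u - 18*v^3 - 30*v
F^* omega = (-5*u*v^2 - 12*u*v + 6*v^3 + 9*v^2 + 7*v + 6) du + (-5*u^2*v - 9*u^2 + 30*u*v^2 + 54*u*v + 7*u - 18*v^3 - 30*v) dv.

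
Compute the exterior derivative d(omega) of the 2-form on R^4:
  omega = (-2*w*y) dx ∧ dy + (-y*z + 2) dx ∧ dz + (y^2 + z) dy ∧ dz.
d(omega) = (-2*y) dx ∧ dy ∧ dw + (z) dx ∧ dy ∧ dz

For a 2-form omega = sum_{i<j} g_{ij} dx_i ∧ dx_j, the exterior derivative is
  d(omega) = sum_{i<j} d(g_{ij}) ∧ dx_i ∧ dx_j = sum_{i<j, k} (∂g_{ij}/∂x_k) dx_k ∧ dx_i ∧ dx_j.
Expand each term, using dx_k ∧ dx_i ∧ dx_j = sgn(permutation) dx_{(a)} ∧ dx_{(b)} ∧ dx_{(c)} with (a < b < c) sorted:
  d(-2*w*y) includes (∂/∂w)(-2*w*y) dw = (-2*y) dw, which multiplied by dx ∧ dy gives (-2*y) dx ∧ dy ∧ dw
  d(-y*z + 2) includes (∂/∂y)(-y*z + 2) dy = (-z) dy, which multiplied by dx ∧ dz gives (z) dx ∧ dy ∧ dz
Collecting like 3-forms: d(omega) = (-2*y) dx ∧ dy ∧ dw + (z) dx ∧ dy ∧ dz.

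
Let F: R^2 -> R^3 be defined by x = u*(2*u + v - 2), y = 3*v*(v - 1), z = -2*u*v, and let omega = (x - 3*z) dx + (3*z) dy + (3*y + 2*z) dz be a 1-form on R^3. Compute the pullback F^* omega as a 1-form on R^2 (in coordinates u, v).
F^* omega = (8*u^3 + 30*u^2*v - 12*u^2 + 15*u*v^2 - 16*u*v + 4*u - 18*v^3 + 18*v^2) du + (u*(2*u^2 + 15*u*v - 2*u - 54*v^2 + 36*v)) dv

Using F^*(f dg) = (f ∘ F) d(g ∘ F), substitute each coordinate x_i by F_i(u, v) in f_i, and replace dx_i by d F_i = (∂F_i/∂u) du + (∂F_i/∂v) dv.
  For the x component: f_1(F) = u*(2*u + 7*v - 2); d F_1 = (4*u + v - 2) du + (u) dv
  For the y component: f_2(F) = -6*u*v; d F_2 = (0) du + (6*v - 3) dv
  For the z component: f_3(F) = v*(-4*u + 9*v - 9); d F_3 = (-2*v) du + (-2*u) dv
Combining and collecting du, dv coefficients:
  coeff of du: 8*u^3 + 30*u^2*v - 12*u^2 + 15*u*v^2 - 16*u*v + 4*u - 18*v^3 + 18*v^2
  coeff of dv: u*(2*u^2 + 15*u*v - 2*u - 54*v^2 + 36*v)
F^* omega = (8*u^3 + 30*u^2*v - 12*u^2 + 15*u*v^2 - 16*u*v + 4*u - 18*v^3 + 18*v^2) du + (u*(2*u^2 + 15*u*v - 2*u - 54*v^2 + 36*v)) dv.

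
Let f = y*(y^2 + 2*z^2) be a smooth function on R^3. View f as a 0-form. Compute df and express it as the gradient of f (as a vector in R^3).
df = (0) dx + (3*y^2 + 2*z^2) dy + (4*y*z) dz; grad f = (0, 3*y^2 + 2*z^2, 4*y*z)

For a 0-form f, d f = (∂f/∂x) dx + (∂f/∂y) dy + (∂f/∂z) dz. The components of the vector representation are exactly the entries of grad f in Cartesian coordinates:
  ∂f/∂x = 0
  ∂f/∂y = 3*y^2 + 2*z^2
  ∂f/∂z = 4*y*z.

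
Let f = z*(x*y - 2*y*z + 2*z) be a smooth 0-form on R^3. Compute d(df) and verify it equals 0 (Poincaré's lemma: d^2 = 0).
d(df) = 0

Step 1: df = sum_i (∂f/∂x_i) dx_i = (y*z) dx + (z*(x - 2*z)) dy + (x*y - 4*y*z + 4*z) dz.
Step 2: Apply d again. Using the 1-form formula, the coefficient of dx ∧ dy in d(df) is ∂^2 f/∂x ∂y - ∂^2 f/∂y ∂x = (z) - (z) = 0 (equality of mixed partials for smooth f).
Similarly for dx ∧ dz and dy ∧ dz — all coefficients vanish. So d(df) = 0.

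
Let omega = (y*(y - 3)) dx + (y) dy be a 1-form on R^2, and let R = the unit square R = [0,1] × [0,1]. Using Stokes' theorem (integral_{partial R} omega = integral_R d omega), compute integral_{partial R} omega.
integral_(partial R) omega = 2

Stokes: integral_partial_R omega = integral_R d omega with d omega = (∂Q/∂x - ∂P/∂y) dx ∧ dy.
  ∂Q/∂x = 0
  ∂P/∂y = 2*y - 3
  integrand = ∂Q/∂x - ∂P/∂y = 3 - 2*y.
Integrating over R: integral_0^1 integral_0^1 (3 - 2*y) dx dy = 2.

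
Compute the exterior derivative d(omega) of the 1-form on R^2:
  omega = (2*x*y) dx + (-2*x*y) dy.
d(omega) = (-2*x - 2*y) dx ∧ dy

For a 1-form omega = sum_i f_i dx_i, the exterior derivative is
  d(omega) = sum_{i < j} (∂f_j/∂x_i - ∂f_i/∂x_j) dx_i ∧ dx_j.
  coefficient of dx ∧ dy: ∂f_2/∂x - ∂f_1/∂y = ∂(-2*x*y)/∂x - ∂(2*x*y)/∂y = -2*x - 2*y
Assembling: d(omega) = (-2*x - 2*y) dx ∧ dy.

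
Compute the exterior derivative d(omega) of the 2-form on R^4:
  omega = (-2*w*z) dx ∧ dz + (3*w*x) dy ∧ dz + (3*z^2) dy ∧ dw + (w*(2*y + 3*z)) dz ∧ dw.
d(omega) = (-2*z) dx ∧ dz ∧ dw + (3*w) dx ∧ dy ∧ dz + (2*w + 3*x - 6*z) dy ∧ dz ∧ dw

For a 2-form omega = sum_{i<j} g_{ij} dx_i ∧ dx_j, the exterior derivative is
  d(omega) = sum_{i<j} d(g_{ij}) ∧ dx_i ∧ dx_j = sum_{i<j, k} (∂g_{ij}/∂x_k) dx_k ∧ dx_i ∧ dx_j.
Expand each term, using dx_k ∧ dx_i ∧ dx_j = sgn(permutation) dx_{(a)} ∧ dx_{(b)} ∧ dx_{(c)} with (a < b < c) sorted:
  d(-2*w*z) includes (∂/∂w)(-2*w*z) dw = (-2*z) dw, which multiplied by dx ∧ dz gives (-2*z) dx ∧ dz ∧ dw
  d(3*w*x) includes (∂/∂x)(3*w*x) dx = (3*w) dx, which multiplied by dy ∧ dz gives (3*w) dx ∧ dy ∧ dz
  d(3*w*x) includes (∂/∂w)(3*w*x) dw = (3*x) dw, which multiplied by dy ∧ dz gives (3*x) dy ∧ dz ∧ dw
  d(3*z^2) includes (∂/∂z)(3*z^2) dz = (6*z) dz, which multiplied by dy ∧ dw gives (-6*z) dy ∧ dz ∧ dw
  d(w*(2*y + 3*z)) includes (∂/∂y)(w*(2*y + 3*z)) dy = (2*w) dy, which multiplied by dz ∧ dw gives (2*w) dy ∧ dz ∧ dw
Collecting like 3-forms: d(omega) = (-2*z) dx ∧ dz ∧ dw + (3*w) dx ∧ dy ∧ dz + (2*w + 3*x - 6*z) dy ∧ dz ∧ dw.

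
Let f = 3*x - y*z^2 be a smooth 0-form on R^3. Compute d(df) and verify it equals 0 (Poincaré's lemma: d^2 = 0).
d(df) = 0

Step 1: df = sum_i (∂f/∂x_i) dx_i = (3) dx + (-z^2) dy + (-2*y*z) dz.
Step 2: Apply d again. Using the 1-form formula, the coefficient of dx ∧ dy in d(df) is ∂^2 f/∂x ∂y - ∂^2 f/∂y ∂x = (0) - (0) = 0 (equality of mixed partials for smooth f).
Similarly for dx ∧ dz and dy ∧ dz — all coefficients vanish. So d(df) = 0.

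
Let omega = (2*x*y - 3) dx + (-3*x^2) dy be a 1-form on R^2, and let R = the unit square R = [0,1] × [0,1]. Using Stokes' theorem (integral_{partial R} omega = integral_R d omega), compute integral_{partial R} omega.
integral_(partial R) omega = -4

Stokes: integral_partial_R omega = integral_R d omega with d omega = (∂Q/∂x - ∂P/∂y) dx ∧ dy.
  ∂Q/∂x = -6*x
  ∂P/∂y = 2*x
  integrand = ∂Q/∂x - ∂P/∂y = -8*x.
Integrating over R: integral_0^1 integral_0^1 (-8*x) dx dy = -4.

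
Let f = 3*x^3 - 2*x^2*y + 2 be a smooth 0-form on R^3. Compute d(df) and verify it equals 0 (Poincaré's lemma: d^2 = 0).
d(df) = 0

Step 1: df = sum_i (∂f/∂x_i) dx_i = (x*(9*x - 4*y)) dx + (-2*x^2) dy + (0) dz.
Step 2: Apply d again. Using the 1-form formula, the coefficient of dx ∧ dy in d(df) is ∂^2 f/∂x ∂y - ∂^2 f/∂y ∂x = (-4*x) - (-4*x) = 0 (equality of mixed partials for smooth f).
Similarly for dx ∧ dz and dy ∧ dz — all coefficients vanish. So d(df) = 0.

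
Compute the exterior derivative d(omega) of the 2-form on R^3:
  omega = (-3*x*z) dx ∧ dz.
d(omega) = 0

For a 2-form omega = sum_{i<j} g_{ij} dx_i ∧ dx_j, the exterior derivative is
  d(omega) = sum_{i<j} d(g_{ij}) ∧ dx_i ∧ dx_j = sum_{i<j, k} (∂g_{ij}/∂x_k) dx_k ∧ dx_i ∧ dx_j.
Expand each term, using dx_k ∧ dx_i ∧ dx_j = sgn(permutation) dx_{(a)} ∧ dx_{(b)} ∧ dx_{(c)} with (a < b < c) sorted:

Collecting like 3-forms: d(omega) = 0.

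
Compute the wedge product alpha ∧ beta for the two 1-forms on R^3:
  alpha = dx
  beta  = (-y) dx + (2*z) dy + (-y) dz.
alpha ∧ beta = (2*z) dx ∧ dy + (-y) dx ∧ dz

Distribute the wedge, using dx_i ∧ dx_j = -dx_j ∧ dx_i and dx_i ∧ dx_i = 0. For each pair (i, j) with i < j, the coefficient of dx_i ∧ dx_j in alpha ∧ beta is (alpha_i * beta_j - alpha_j * beta_i). Collecting: alpha ∧ beta = (2*z) dx ∧ dy + (-y) dx ∧ dz.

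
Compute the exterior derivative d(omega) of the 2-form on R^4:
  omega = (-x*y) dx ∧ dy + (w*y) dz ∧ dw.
d(omega) = (w) dy ∧ dz ∧ dw

For a 2-form omega = sum_{i<j} g_{ij} dx_i ∧ dx_j, the exterior derivative is
  d(omega) = sum_{i<j} d(g_{ij}) ∧ dx_i ∧ dx_j = sum_{i<j, k} (∂g_{ij}/∂x_k) dx_k ∧ dx_i ∧ dx_j.
Expand each term, using dx_k ∧ dx_i ∧ dx_j = sgn(permutation) dx_{(a)} ∧ dx_{(b)} ∧ dx_{(c)} with (a < b < c) sorted:
  d(w*y) includes (∂/∂y)(w*y) dy = (w) dy, which multiplied by dz ∧ dw gives (w) dy ∧ dz ∧ dw
Collecting like 3-forms: d(omega) = (w) dy ∧ dz ∧ dw.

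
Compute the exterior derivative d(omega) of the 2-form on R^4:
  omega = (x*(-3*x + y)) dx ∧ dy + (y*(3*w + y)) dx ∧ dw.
d(omega) = (-3*w - 2*y) dx ∧ dy ∧ dw

For a 2-form omega = sum_{i<j} g_{ij} dx_i ∧ dx_j, the exterior derivative is
  d(omega) = sum_{i<j} d(g_{ij}) ∧ dx_i ∧ dx_j = sum_{i<j, k} (∂g_{ij}/∂x_k) dx_k ∧ dx_i ∧ dx_j.
Expand each term, using dx_k ∧ dx_i ∧ dx_j = sgn(permutation) dx_{(a)} ∧ dx_{(b)} ∧ dx_{(c)} with (a < b < c) sorted:
  d(y*(3*w + y)) includes (∂/∂y)(y*(3*w + y)) dy = (3*w + 2*y) dy, which multiplied by dx ∧ dw gives (-3*w - 2*y) dx ∧ dy ∧ dw
Collecting like 3-forms: d(omega) = (-3*w - 2*y) dx ∧ dy ∧ dw.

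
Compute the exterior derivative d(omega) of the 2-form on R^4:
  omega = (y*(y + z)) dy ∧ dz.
d(omega) = 0

For a 2-form omega = sum_{i<j} g_{ij} dx_i ∧ dx_j, the exterior derivative is
  d(omega) = sum_{i<j} d(g_{ij}) ∧ dx_i ∧ dx_j = sum_{i<j, k} (∂g_{ij}/∂x_k) dx_k ∧ dx_i ∧ dx_j.
Expand each term, using dx_k ∧ dx_i ∧ dx_j = sgn(permutation) dx_{(a)} ∧ dx_{(b)} ∧ dx_{(c)} with (a < b < c) sorted:

Collecting like 3-forms: d(omega) = 0.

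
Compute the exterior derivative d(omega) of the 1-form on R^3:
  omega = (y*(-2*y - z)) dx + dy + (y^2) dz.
d(omega) = (4*y + z) dx ∧ dy + (y) dx ∧ dz + (2*y) dy ∧ dz

For a 1-form omega = sum_i f_i dx_i, the exterior derivative is
  d(omega) = sum_{i < j} (∂f_j/∂x_i - ∂f_i/∂x_j) dx_i ∧ dx_j.
  coefficient of dx ∧ dy: ∂f_2/∂x - ∂f_1/∂y = ∂(1)/∂x - ∂(y*(-2*y - z))/∂y = 4*y + z
  coefficient of dx ∧ dz: ∂f_3/∂x - ∂f_1/∂z = ∂(y^2)/∂x - ∂(y*(-2*y - z))/∂z = y
  coefficient of dy ∧ dz: ∂f_3/∂y - ∂f_2/∂z = ∂(y^2)/∂y - ∂(1)/∂z = 2*y
Assembling: d(omega) = (4*y + z) dx ∧ dy + (y) dx ∧ dz + (2*y) dy ∧ dz.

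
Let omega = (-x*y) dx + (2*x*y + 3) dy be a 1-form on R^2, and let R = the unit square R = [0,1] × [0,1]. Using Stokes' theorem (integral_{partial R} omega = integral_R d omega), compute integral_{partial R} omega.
integral_(partial R) omega = 3/2

Stokes: integral_partial_R omega = integral_R d omega with d omega = (∂Q/∂x - ∂P/∂y) dx ∧ dy.
  ∂Q/∂x = 2*y
  ∂P/∂y = -x
  integrand = ∂Q/∂x - ∂P/∂y = x + 2*y.
Integrating over R: integral_0^1 integral_0^1 (x + 2*y) dx dy = 3/2.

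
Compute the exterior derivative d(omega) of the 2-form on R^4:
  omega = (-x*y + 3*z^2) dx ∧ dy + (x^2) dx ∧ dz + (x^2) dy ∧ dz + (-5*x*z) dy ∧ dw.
d(omega) = (2*x + 6*z) dx ∧ dy ∧ dz + (-5*z) dx ∧ dy ∧ dw + (5*x) dy ∧ dz ∧ dw

For a 2-form omega = sum_{i<j} g_{ij} dx_i ∧ dx_j, the exterior derivative is
  d(omega) = sum_{i<j} d(g_{ij}) ∧ dx_i ∧ dx_j = sum_{i<j, k} (∂g_{ij}/∂x_k) dx_k ∧ dx_i ∧ dx_j.
Expand each term, using dx_k ∧ dx_i ∧ dx_j = sgn(permutation) dx_{(a)} ∧ dx_{(b)} ∧ dx_{(c)} with (a < b < c) sorted:
  d(-x*y + 3*z^2) includes (∂/∂z)(-x*y + 3*z^2) dz = (6*z) dz, which multiplied by dx ∧ dy gives (6*z) dx ∧ dy ∧ dz
  d(x^2) includes (∂/∂x)(x^2) dx = (2*x) dx, which multiplied by dy ∧ dz gives (2*x) dx ∧ dy ∧ dz
  d(-5*x*z) includes (∂/∂x)(-5*x*z) dx = (-5*z) dx, which multiplied by dy ∧ dw gives (-5*z) dx ∧ dy ∧ dw
  d(-5*x*z) includes (∂/∂z)(-5*x*z) dz = (-5*x) dz, which multiplied by dy ∧ dw gives (5*x) dy ∧ dz ∧ dw
Collecting like 3-forms: d(omega) = (2*x + 6*z) dx ∧ dy ∧ dz + (-5*z) dx ∧ dy ∧ dw + (5*x) dy ∧ dz ∧ dw.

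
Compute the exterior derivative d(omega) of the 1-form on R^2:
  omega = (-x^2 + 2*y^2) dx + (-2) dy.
d(omega) = (-4*y) dx ∧ dy

For a 1-form omega = sum_i f_i dx_i, the exterior derivative is
  d(omega) = sum_{i < j} (∂f_j/∂x_i - ∂f_i/∂x_j) dx_i ∧ dx_j.
  coefficient of dx ∧ dy: ∂f_2/∂x - ∂f_1/∂y = ∂(-2)/∂x - ∂(-x^2 + 2*y^2)/∂y = -4*y
Assembling: d(omega) = (-4*y) dx ∧ dy.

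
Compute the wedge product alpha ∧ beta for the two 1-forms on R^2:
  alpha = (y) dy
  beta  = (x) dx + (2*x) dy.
alpha ∧ beta = (-x*y) dx ∧ dy

Distribute the wedge, using dx_i ∧ dx_j = -dx_j ∧ dx_i and dx_i ∧ dx_i = 0. For each pair (i, j) with i < j, the coefficient of dx_i ∧ dx_j in alpha ∧ beta is (alpha_i * beta_j - alpha_j * beta_i). Collecting: alpha ∧ beta = (-x*y) dx ∧ dy.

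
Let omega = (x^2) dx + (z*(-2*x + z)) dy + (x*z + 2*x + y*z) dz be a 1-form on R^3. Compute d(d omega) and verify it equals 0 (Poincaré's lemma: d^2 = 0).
d(d omega) = 0

Step 1: d omega = sum_{i<j} (∂f_j/∂x_i - ∂f_i/∂x_j) dx_i ∧ dx_j:
  coeff of dx ∧ dy: -2*z
  coeff of dx ∧ dz: z + 2
  coeff of dy ∧ dz: 2*x - z
Step 2: Apply d again to each 2-form coefficient. The only possible 3-form in R^3 is dx ∧ dy ∧ dz, with coefficient
  ∂(coeff of dy∧dz)/∂x - ∂(coeff of dx∧dz)/∂y + ∂(coeff of dx∧dy)/∂z
  = ∂/∂x (2*x - z) - ∂/∂y (z + 2) + ∂/∂z (-2*z).
Each of these terms simplifies to sums of mixed partials that cancel in pairs. The result is 0 (by equality of mixed partials for smooth functions — Schwarz / Clairaut).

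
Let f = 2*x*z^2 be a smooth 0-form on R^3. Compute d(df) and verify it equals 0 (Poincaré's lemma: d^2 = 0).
d(df) = 0

Step 1: df = sum_i (∂f/∂x_i) dx_i = (2*z^2) dx + (0) dy + (4*x*z) dz.
Step 2: Apply d again. Using the 1-form formula, the coefficient of dx ∧ dy in d(df) is ∂^2 f/∂x ∂y - ∂^2 f/∂y ∂x = (0) - (0) = 0 (equality of mixed partials for smooth f).
Similarly for dx ∧ dz and dy ∧ dz — all coefficients vanish. So d(df) = 0.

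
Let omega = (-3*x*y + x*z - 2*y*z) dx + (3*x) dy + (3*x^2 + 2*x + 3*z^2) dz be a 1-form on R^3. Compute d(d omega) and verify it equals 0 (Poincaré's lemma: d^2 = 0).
d(d omega) = 0

Step 1: d omega = sum_{i<j} (∂f_j/∂x_i - ∂f_i/∂x_j) dx_i ∧ dx_j:
  coeff of dx ∧ dy: 3*x + 2*z + 3
  coeff of dx ∧ dz: 5*x + 2*y + 2
  coeff of dy ∧ dz: 0
Step 2: Apply d again to each 2-form coefficient. The only possible 3-form in R^3 is dx ∧ dy ∧ dz, with coefficient
  ∂(coeff of dy∧dz)/∂x - ∂(coeff of dx∧dz)/∂y + ∂(coeff of dx∧dy)/∂z
  = ∂/∂x (0) - ∂/∂y (5*x + 2*y + 2) + ∂/∂z (3*x + 2*z + 3).
Each of these terms simplifies to sums of mixed partials that cancel in pairs. The result is 0 (by equality of mixed partials for smooth functions — Schwarz / Clairaut).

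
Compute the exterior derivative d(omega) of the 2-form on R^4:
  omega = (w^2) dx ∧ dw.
d(omega) = 0

For a 2-form omega = sum_{i<j} g_{ij} dx_i ∧ dx_j, the exterior derivative is
  d(omega) = sum_{i<j} d(g_{ij}) ∧ dx_i ∧ dx_j = sum_{i<j, k} (∂g_{ij}/∂x_k) dx_k ∧ dx_i ∧ dx_j.
Expand each term, using dx_k ∧ dx_i ∧ dx_j = sgn(permutation) dx_{(a)} ∧ dx_{(b)} ∧ dx_{(c)} with (a < b < c) sorted:

Collecting like 3-forms: d(omega) = 0.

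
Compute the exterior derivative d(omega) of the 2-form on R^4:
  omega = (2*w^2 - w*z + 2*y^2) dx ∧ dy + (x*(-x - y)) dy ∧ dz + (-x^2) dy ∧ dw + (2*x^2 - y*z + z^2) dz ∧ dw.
d(omega) = (-w - 2*x - y) dx ∧ dy ∧ dz + (4*w - 2*x - z) dx ∧ dy ∧ dw + (4*x) dx ∧ dz ∧ dw + (-z) dy ∧ dz ∧ dw

For a 2-form omega = sum_{i<j} g_{ij} dx_i ∧ dx_j, the exterior derivative is
  d(omega) = sum_{i<j} d(g_{ij}) ∧ dx_i ∧ dx_j = sum_{i<j, k} (∂g_{ij}/∂x_k) dx_k ∧ dx_i ∧ dx_j.
Expand each term, using dx_k ∧ dx_i ∧ dx_j = sgn(permutation) dx_{(a)} ∧ dx_{(b)} ∧ dx_{(c)} with (a < b < c) sorted:
  d(2*w^2 - w*z + 2*y^2) includes (∂/∂z)(2*w^2 - w*z + 2*y^2) dz = (-w) dz, which multiplied by dx ∧ dy gives (-w) dx ∧ dy ∧ dz
  d(2*w^2 - w*z + 2*y^2) includes (∂/∂w)(2*w^2 - w*z + 2*y^2) dw = (4*w - z) dw, which multiplied by dx ∧ dy gives (4*w - z) dx ∧ dy ∧ dw
  d(x*(-x - y)) includes (∂/∂x)(x*(-x - y)) dx = (-2*x - y) dx, which multiplied by dy ∧ dz gives (-2*x - y) dx ∧ dy ∧ dz
  d(-x^2) includes (∂/∂x)(-x^2) dx = (-2*x) dx, which multiplied by dy ∧ dw gives (-2*x) dx ∧ dy ∧ dw
  d(2*x^2 - y*z + z^2) includes (∂/∂x)(2*x^2 - y*z + z^2) dx = (4*x) dx, which multiplied by dz ∧ dw gives (4*x) dx ∧ dz ∧ dw
  d(2*x^2 - y*z + z^2) includes (∂/∂y)(2*x^2 - y*z + z^2) dy = (-z) dy, which multiplied by dz ∧ dw gives (-z) dy ∧ dz ∧ dw
Collecting like 3-forms: d(omega) = (-w - 2*x - y) dx ∧ dy ∧ dz + (4*w - 2*x - z) dx ∧ dy ∧ dw + (4*x) dx ∧ dz ∧ dw + (-z) dy ∧ dz ∧ dw.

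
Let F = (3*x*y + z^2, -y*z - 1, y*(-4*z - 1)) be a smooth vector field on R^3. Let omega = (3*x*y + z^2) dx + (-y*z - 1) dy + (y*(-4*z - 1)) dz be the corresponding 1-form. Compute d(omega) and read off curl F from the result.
d(omega) = (y - 4*z - 1) dy ∧ dz + (2*z) dz ∧ dx + (-3*x) dx ∧ dy; curl F = (y - 4*z - 1, 2*z, -3*x)

d omega = sum_{i<j} (∂f_j/∂x_i - ∂f_i/∂x_j) dx_i ∧ dx_j. Under the identification (dy ∧ dz, dz ∧ dx, dx ∧ dy) ↔ (e_x, e_y, e_z), the coefficients are exactly the components of curl F. Compute:
  ∂R/∂y - ∂Q/∂z = (-4*z - 1) - (-y) = y - 4*z - 1
  ∂P/∂z - ∂R/∂x = (2*z) - (0) = 2*z
  ∂Q/∂x - ∂P/∂y = (0) - (3*x) = -3*x.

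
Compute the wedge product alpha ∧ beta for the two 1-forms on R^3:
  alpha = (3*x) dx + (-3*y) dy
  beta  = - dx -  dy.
alpha ∧ beta = (-3*x - 3*y) dx ∧ dy

Distribute the wedge, using dx_i ∧ dx_j = -dx_j ∧ dx_i and dx_i ∧ dx_i = 0. For each pair (i, j) with i < j, the coefficient of dx_i ∧ dx_j in alpha ∧ beta is (alpha_i * beta_j - alpha_j * beta_i). Collecting: alpha ∧ beta = (-3*x - 3*y) dx ∧ dy.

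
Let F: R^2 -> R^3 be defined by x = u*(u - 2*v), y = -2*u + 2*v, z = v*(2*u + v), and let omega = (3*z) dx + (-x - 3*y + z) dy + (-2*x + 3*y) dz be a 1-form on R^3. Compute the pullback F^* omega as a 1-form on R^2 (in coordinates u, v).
F^* omega = (8*u^2*v + 2*u^2 + 2*u*v^2 - 20*u*v - 12*u - 6*v^3 + 10*v^2 + 12*v) du + (-4*u^3 - 8*u^2*v - 14*u^2 + 2*u*v^2 + 8*u*v + 12*u + 14*v^2 - 12*v) dv

Using F^*(f dg) = (f ∘ F) d(g ∘ F), substitute each coordinate x_i by F_i(u, v) in f_i, and replace dx_i by d F_i = (∂F_i/∂u) du + (∂F_i/∂v) dv.
  For the x component: f_1(F) = 3*v*(2*u + v); d F_1 = (2*u - 2*v) du + (-2*u) dv
  For the y component: f_2(F) = -u^2 + 4*u*v + 6*u + v^2 - 6*v; d F_2 = (-2) du + (2) dv
  For the z component: f_3(F) = -2*u^2 + 4*u*v - 6*u + 6*v; d F_3 = (2*v) du + (2*u + 2*v) dv
Combining and collecting du, dv coefficients:
  coeff of du: 8*u^2*v + 2*u^2 + 2*u*v^2 - 20*u*v - 12*u - 6*v^3 + 10*v^2 + 12*v
  coeff of dv: -4*u^3 - 8*u^2*v - 14*u^2 + 2*u*v^2 + 8*u*v + 12*u + 14*v^2 - 12*v
F^* omega = (8*u^2*v + 2*u^2 + 2*u*v^2 - 20*u*v - 12*u - 6*v^3 + 10*v^2 + 12*v) du + (-4*u^3 - 8*u^2*v - 14*u^2 + 2*u*v^2 + 8*u*v + 12*u + 14*v^2 - 12*v) dv.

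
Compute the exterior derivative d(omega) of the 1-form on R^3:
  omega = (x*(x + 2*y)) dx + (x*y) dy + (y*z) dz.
d(omega) = (-2*x + y) dx ∧ dy + (z) dy ∧ dz

For a 1-form omega = sum_i f_i dx_i, the exterior derivative is
  d(omega) = sum_{i < j} (∂f_j/∂x_i - ∂f_i/∂x_j) dx_i ∧ dx_j.
  coefficient of dx ∧ dy: ∂f_2/∂x - ∂f_1/∂y = ∂(x*y)/∂x - ∂(x*(x + 2*y))/∂y = -2*x + y
  coefficient of dy ∧ dz: ∂f_3/∂y - ∂f_2/∂z = ∂(y*z)/∂y - ∂(x*y)/∂z = z
Assembling: d(omega) = (-2*x + y) dx ∧ dy + (z) dy ∧ dz.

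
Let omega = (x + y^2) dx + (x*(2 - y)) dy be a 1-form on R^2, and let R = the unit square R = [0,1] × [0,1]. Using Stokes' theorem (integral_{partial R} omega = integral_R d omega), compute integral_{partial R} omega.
integral_(partial R) omega = 1/2

Stokes: integral_partial_R omega = integral_R d omega with d omega = (∂Q/∂x - ∂P/∂y) dx ∧ dy.
  ∂Q/∂x = 2 - y
  ∂P/∂y = 2*y
  integrand = ∂Q/∂x - ∂P/∂y = 2 - 3*y.
Integrating over R: integral_0^1 integral_0^1 (2 - 3*y) dx dy = 1/2.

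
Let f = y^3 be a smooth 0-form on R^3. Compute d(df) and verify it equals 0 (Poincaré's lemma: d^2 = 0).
d(df) = 0

Step 1: df = sum_i (∂f/∂x_i) dx_i = (0) dx + (3*y^2) dy + (0) dz.
Step 2: Apply d again. Using the 1-form formula, the coefficient of dx ∧ dy in d(df) is ∂^2 f/∂x ∂y - ∂^2 f/∂y ∂x = (0) - (0) = 0 (equality of mixed partials for smooth f).
Similarly for dx ∧ dz and dy ∧ dz — all coefficients vanish. So d(df) = 0.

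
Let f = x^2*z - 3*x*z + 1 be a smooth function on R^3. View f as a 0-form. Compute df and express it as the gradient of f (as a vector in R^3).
df = (z*(2*x - 3)) dx + (0) dy + (x*(x - 3)) dz; grad f = (z*(2*x - 3), 0, x*(x - 3))

For a 0-form f, d f = (∂f/∂x) dx + (∂f/∂y) dy + (∂f/∂z) dz. The components of the vector representation are exactly the entries of grad f in Cartesian coordinates:
  ∂f/∂x = z*(2*x - 3)
  ∂f/∂y = 0
  ∂f/∂z = x*(x - 3).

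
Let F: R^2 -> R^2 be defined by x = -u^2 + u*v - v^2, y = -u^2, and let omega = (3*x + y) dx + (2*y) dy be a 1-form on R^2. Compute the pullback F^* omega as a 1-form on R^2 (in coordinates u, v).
F^* omega = (12*u^3 - 10*u^2*v + 9*u*v^2 - 3*v^3) du + (-4*u^3 + 11*u^2*v - 9*u*v^2 + 6*v^3) dv

Using F^*(f dg) = (f ∘ F) d(g ∘ F), substitute each coordinate x_i by F_i(u, v) in f_i, and replace dx_i by d F_i = (∂F_i/∂u) du + (∂F_i/∂v) dv.
  For the x component: f_1(F) = -4*u^2 + 3*u*v - 3*v^2; d F_1 = (-2*u + v) du + (u - 2*v) dv
  For the y component: f_2(F) = -2*u^2; d F_2 = (-2*u) du + (0) dv
Combining and collecting du, dv coefficients:
  coeff of du: 12*u^3 - 10*u^2*v + 9*u*v^2 - 3*v^3
  coeff of dv: -4*u^3 + 11*u^2*v - 9*u*v^2 + 6*v^3
F^* omega = (12*u^3 - 10*u^2*v + 9*u*v^2 - 3*v^3) du + (-4*u^3 + 11*u^2*v - 9*u*v^2 + 6*v^3) dv.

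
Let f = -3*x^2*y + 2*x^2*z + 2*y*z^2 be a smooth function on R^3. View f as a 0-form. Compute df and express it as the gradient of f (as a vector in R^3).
df = (2*x*(-3*y + 2*z)) dx + (-3*x^2 + 2*z^2) dy + (2*x^2 + 4*y*z) dz; grad f = (2*x*(-3*y + 2*z), -3*x^2 + 2*z^2, 2*x^2 + 4*y*z)

For a 0-form f, d f = (∂f/∂x) dx + (∂f/∂y) dy + (∂f/∂z) dz. The components of the vector representation are exactly the entries of grad f in Cartesian coordinates:
  ∂f/∂x = 2*x*(-3*y + 2*z)
  ∂f/∂y = -3*x^2 + 2*z^2
  ∂f/∂z = 2*x^2 + 4*y*z.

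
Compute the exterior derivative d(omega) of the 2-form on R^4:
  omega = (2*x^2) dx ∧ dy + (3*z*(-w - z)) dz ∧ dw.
d(omega) = 0

For a 2-form omega = sum_{i<j} g_{ij} dx_i ∧ dx_j, the exterior derivative is
  d(omega) = sum_{i<j} d(g_{ij}) ∧ dx_i ∧ dx_j = sum_{i<j, k} (∂g_{ij}/∂x_k) dx_k ∧ dx_i ∧ dx_j.
Expand each term, using dx_k ∧ dx_i ∧ dx_j = sgn(permutation) dx_{(a)} ∧ dx_{(b)} ∧ dx_{(c)} with (a < b < c) sorted:

Collecting like 3-forms: d(omega) = 0.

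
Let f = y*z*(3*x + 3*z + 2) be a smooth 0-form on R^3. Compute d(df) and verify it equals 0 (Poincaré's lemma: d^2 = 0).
d(df) = 0

Step 1: df = sum_i (∂f/∂x_i) dx_i = (3*y*z) dx + (z*(3*x + 3*z + 2)) dy + (y*(3*x + 6*z + 2)) dz.
Step 2: Apply d again. Using the 1-form formula, the coefficient of dx ∧ dy in d(df) is ∂^2 f/∂x ∂y - ∂^2 f/∂y ∂x = (3*z) - (3*z) = 0 (equality of mixed partials for smooth f).
Similarly for dx ∧ dz and dy ∧ dz — all coefficients vanish. So d(df) = 0.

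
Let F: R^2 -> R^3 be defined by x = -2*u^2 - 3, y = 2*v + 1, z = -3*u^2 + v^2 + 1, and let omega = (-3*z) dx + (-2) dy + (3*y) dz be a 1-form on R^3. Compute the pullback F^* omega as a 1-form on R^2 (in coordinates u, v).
F^* omega = (6*u*(-6*u^2 + 2*v^2 - 6*v - 1)) du + (12*v^2 + 6*v - 4) dv

Using F^*(f dg) = (f ∘ F) d(g ∘ F), substitute each coordinate x_i by F_i(u, v) in f_i, and replace dx_i by d F_i = (∂F_i/∂u) du + (∂F_i/∂v) dv.
  For the x component: f_1(F) = 9*u^2 - 3*v^2 - 3; d F_1 = (-4*u) du + (0) dv
  For the y component: f_2(F) = -2; d F_2 = (0) du + (2) dv
  For the z component: f_3(F) = 6*v + 3; d F_3 = (-6*u) du + (2*v) dv
Combining and collecting du, dv coefficients:
  coeff of du: 6*u*(-6*u^2 + 2*v^2 - 6*v - 1)
  coeff of dv: 12*v^2 + 6*v - 4
F^* omega = (6*u*(-6*u^2 + 2*v^2 - 6*v - 1)) du + (12*v^2 + 6*v - 4) dv.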